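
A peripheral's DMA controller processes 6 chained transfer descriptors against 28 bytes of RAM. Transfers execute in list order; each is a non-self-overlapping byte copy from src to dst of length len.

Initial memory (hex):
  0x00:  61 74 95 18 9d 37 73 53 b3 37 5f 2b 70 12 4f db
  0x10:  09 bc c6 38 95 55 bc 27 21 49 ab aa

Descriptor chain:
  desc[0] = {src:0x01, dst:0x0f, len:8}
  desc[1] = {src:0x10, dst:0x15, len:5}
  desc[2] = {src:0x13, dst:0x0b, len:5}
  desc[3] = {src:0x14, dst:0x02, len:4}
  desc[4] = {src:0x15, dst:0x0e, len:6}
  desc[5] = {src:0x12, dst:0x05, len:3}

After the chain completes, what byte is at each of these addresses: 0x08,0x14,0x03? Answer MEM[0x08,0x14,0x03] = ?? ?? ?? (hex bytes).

MEM[0x08,0x14,0x03] = b3 73 95

#0 dst[0x0f+8] := {0x74,0x95,0x18,0x9d,0x37,0x73,0x53,0xb3}
#1 dst[0x15+5] := {0x95,0x18,0x9d,0x37,0x73}
#2 dst[0x0b+5] := {0x37,0x73,0x95,0x18,0x9d}
#3 dst[0x02+4] := {0x73,0x95,0x18,0x9d}
#4 dst[0x0e+6] := {0x95,0x18,0x9d,0x37,0x73,0xab}
#5 dst[0x05+3] := {0x73,0xab,0x73}
query mem[0x08]=0xb3, mem[0x14]=0x73, mem[0x03]=0x95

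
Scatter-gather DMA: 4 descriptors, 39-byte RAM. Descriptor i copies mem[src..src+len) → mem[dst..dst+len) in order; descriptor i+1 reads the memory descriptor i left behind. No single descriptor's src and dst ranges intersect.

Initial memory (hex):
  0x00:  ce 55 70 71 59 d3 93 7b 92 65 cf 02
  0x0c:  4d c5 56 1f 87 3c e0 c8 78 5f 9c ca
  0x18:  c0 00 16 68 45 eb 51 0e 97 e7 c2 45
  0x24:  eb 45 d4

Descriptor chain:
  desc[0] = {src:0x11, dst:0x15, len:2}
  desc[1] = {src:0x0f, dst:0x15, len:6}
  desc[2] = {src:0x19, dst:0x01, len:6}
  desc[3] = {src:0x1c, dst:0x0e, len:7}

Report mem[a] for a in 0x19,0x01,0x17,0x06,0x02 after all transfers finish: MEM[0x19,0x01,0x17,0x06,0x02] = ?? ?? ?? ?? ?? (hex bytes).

[0] 0x11->0x15 len=2 : 3c e0
[1] 0x0f->0x15 len=6 : 1f 87 3c e0 c8 78
[2] 0x19->0x01 len=6 : c8 78 68 45 eb 51
[3] 0x1c->0x0e len=7 : 45 eb 51 0e 97 e7 c2
query mem[0x19]=0xc8, mem[0x01]=0xc8, mem[0x17]=0x3c, mem[0x06]=0x51, mem[0x02]=0x78

MEM[0x19,0x01,0x17,0x06,0x02] = c8 c8 3c 51 78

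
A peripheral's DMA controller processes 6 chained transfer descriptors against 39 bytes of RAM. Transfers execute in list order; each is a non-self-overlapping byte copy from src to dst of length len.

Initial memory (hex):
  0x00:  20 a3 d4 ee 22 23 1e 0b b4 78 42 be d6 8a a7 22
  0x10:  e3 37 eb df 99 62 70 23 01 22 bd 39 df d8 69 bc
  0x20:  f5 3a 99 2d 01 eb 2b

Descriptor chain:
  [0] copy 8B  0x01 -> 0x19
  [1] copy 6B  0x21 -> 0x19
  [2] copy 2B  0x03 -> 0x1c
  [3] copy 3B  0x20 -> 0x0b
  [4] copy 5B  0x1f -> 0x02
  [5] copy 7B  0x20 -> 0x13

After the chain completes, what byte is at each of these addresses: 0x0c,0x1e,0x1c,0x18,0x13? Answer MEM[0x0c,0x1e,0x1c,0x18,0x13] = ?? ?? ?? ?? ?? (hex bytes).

  after D0: wrote 8B at 0x19 = a3d4ee22231e0bb4
  after D1: wrote 6B at 0x19 = 3a992d01eb2b
  after D2: wrote 2B at 0x1c = ee22
  after D3: wrote 3B at 0x0b = b43a99
  after D4: wrote 5B at 0x02 = 0bb43a992d
  after D5: wrote 7B at 0x13 = b43a992d01eb2b
query mem[0x0c]=0x3a, mem[0x1e]=0x2b, mem[0x1c]=0xee, mem[0x18]=0xeb, mem[0x13]=0xb4

MEM[0x0c,0x1e,0x1c,0x18,0x13] = 3a 2b ee eb b4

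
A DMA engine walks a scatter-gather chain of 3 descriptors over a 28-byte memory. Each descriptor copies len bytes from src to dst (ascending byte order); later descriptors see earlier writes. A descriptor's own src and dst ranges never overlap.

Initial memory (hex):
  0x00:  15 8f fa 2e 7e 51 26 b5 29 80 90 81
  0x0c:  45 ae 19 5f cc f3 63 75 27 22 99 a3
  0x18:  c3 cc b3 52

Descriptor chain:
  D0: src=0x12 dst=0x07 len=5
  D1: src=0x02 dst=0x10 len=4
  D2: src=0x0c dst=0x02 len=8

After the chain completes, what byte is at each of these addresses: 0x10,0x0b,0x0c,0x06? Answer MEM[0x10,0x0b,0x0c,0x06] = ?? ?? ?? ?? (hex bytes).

MEM[0x10,0x0b,0x0c,0x06] = fa 99 45 fa

D0: mem[0x07..0x0b] <- [63 75 27 22 99]
D1: mem[0x10..0x13] <- [fa 2e 7e 51]
D2: mem[0x02..0x09] <- [45 ae 19 5f fa 2e 7e 51]
query mem[0x10]=0xfa, mem[0x0b]=0x99, mem[0x0c]=0x45, mem[0x06]=0xfa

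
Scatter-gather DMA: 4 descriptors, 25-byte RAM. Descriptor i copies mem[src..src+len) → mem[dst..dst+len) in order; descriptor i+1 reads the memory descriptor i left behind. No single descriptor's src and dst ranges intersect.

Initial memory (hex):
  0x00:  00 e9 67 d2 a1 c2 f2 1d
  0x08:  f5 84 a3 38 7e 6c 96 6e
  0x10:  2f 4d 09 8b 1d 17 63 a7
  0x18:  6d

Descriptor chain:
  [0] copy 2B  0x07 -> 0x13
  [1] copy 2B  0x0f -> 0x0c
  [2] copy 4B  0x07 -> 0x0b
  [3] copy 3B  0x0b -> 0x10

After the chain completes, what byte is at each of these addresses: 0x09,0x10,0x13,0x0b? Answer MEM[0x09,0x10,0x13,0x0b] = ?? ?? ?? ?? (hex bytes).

MEM[0x09,0x10,0x13,0x0b] = 84 1d 1d 1d

#0 dst[0x13+2] := {0x1d,0xf5}
#1 dst[0x0c+2] := {0x6e,0x2f}
#2 dst[0x0b+4] := {0x1d,0xf5,0x84,0xa3}
#3 dst[0x10+3] := {0x1d,0xf5,0x84}
query mem[0x09]=0x84, mem[0x10]=0x1d, mem[0x13]=0x1d, mem[0x0b]=0x1d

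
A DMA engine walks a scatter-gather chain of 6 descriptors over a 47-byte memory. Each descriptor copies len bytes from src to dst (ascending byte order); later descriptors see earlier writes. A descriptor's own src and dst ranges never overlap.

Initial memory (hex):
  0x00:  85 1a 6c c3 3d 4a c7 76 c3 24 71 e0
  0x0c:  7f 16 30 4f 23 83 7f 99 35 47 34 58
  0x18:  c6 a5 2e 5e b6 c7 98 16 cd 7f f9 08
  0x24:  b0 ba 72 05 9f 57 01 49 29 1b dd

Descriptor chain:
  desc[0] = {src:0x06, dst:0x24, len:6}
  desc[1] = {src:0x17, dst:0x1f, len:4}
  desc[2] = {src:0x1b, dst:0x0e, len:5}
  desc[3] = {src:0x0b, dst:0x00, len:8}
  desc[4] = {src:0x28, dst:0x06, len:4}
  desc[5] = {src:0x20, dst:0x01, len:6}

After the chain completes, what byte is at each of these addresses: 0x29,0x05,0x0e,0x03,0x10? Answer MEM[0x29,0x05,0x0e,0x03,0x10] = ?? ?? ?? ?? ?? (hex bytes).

MEM[0x29,0x05,0x0e,0x03,0x10] = e0 c7 5e 2e c7

D0: mem[0x24..0x29] <- [c7 76 c3 24 71 e0]
D1: mem[0x1f..0x22] <- [58 c6 a5 2e]
D2: mem[0x0e..0x12] <- [5e b6 c7 98 58]
D3: mem[0x00..0x07] <- [e0 7f 16 5e b6 c7 98 58]
D4: mem[0x06..0x09] <- [71 e0 01 49]
D5: mem[0x01..0x06] <- [c6 a5 2e 08 c7 76]
query mem[0x29]=0xe0, mem[0x05]=0xc7, mem[0x0e]=0x5e, mem[0x03]=0x2e, mem[0x10]=0xc7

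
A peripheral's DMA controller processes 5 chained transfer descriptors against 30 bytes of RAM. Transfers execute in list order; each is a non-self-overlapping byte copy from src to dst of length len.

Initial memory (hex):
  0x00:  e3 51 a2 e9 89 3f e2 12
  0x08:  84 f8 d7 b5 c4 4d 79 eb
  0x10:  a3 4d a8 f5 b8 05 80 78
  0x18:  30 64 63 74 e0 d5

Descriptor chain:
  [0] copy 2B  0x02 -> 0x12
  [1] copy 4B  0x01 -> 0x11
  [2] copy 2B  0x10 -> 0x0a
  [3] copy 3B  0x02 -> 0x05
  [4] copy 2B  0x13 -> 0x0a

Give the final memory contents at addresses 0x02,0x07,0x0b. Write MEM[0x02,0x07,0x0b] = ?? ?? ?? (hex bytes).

MEM[0x02,0x07,0x0b] = a2 89 89

#0 dst[0x12+2] := {0xa2,0xe9}
#1 dst[0x11+4] := {0x51,0xa2,0xe9,0x89}
#2 dst[0x0a+2] := {0xa3,0x51}
#3 dst[0x05+3] := {0xa2,0xe9,0x89}
#4 dst[0x0a+2] := {0xe9,0x89}
query mem[0x02]=0xa2, mem[0x07]=0x89, mem[0x0b]=0x89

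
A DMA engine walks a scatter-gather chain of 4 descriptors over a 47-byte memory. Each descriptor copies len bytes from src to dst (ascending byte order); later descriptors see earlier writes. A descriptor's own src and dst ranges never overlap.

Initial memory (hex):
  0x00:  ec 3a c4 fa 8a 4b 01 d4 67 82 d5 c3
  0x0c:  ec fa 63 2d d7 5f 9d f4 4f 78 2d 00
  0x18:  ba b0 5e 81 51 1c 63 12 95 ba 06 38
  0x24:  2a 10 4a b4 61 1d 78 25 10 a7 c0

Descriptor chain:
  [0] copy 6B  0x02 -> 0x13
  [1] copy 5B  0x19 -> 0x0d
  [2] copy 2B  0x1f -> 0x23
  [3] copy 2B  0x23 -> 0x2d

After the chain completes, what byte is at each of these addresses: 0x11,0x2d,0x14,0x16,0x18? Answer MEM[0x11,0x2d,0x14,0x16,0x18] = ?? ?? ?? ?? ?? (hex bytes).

D0: mem[0x13..0x18] <- [c4 fa 8a 4b 01 d4]
D1: mem[0x0d..0x11] <- [b0 5e 81 51 1c]
D2: mem[0x23..0x24] <- [12 95]
D3: mem[0x2d..0x2e] <- [12 95]
query mem[0x11]=0x1c, mem[0x2d]=0x12, mem[0x14]=0xfa, mem[0x16]=0x4b, mem[0x18]=0xd4

MEM[0x11,0x2d,0x14,0x16,0x18] = 1c 12 fa 4b d4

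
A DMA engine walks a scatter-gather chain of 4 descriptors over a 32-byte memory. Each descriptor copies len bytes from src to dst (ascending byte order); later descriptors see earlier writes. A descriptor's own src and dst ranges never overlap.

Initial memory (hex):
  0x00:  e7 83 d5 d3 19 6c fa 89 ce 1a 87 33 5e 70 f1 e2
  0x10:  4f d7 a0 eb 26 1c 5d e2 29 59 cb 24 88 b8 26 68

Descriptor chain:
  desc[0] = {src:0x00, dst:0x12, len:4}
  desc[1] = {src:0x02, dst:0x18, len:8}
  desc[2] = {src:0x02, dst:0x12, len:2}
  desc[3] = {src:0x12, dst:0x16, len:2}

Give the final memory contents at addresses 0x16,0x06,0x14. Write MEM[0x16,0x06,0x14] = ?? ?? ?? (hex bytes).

#0 dst[0x12+4] := {0xe7,0x83,0xd5,0xd3}
#1 dst[0x18+8] := {0xd5,0xd3,0x19,0x6c,0xfa,0x89,0xce,0x1a}
#2 dst[0x12+2] := {0xd5,0xd3}
#3 dst[0x16+2] := {0xd5,0xd3}
query mem[0x16]=0xd5, mem[0x06]=0xfa, mem[0x14]=0xd5

MEM[0x16,0x06,0x14] = d5 fa d5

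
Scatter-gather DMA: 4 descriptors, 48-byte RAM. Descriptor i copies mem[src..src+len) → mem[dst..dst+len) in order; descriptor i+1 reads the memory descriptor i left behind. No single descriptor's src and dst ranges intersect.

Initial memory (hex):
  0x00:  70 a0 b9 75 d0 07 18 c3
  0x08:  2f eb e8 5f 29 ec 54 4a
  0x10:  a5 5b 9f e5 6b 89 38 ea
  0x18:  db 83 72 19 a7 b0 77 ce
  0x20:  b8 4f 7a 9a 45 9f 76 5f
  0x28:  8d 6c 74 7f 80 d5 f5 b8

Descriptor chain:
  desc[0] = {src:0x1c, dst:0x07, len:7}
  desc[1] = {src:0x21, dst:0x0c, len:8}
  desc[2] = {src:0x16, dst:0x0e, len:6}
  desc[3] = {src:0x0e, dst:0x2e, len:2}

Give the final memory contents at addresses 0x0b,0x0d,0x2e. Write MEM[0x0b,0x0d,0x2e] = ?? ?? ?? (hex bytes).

MEM[0x0b,0x0d,0x2e] = b8 7a 38

D0: mem[0x07..0x0d] <- [a7 b0 77 ce b8 4f 7a]
D1: mem[0x0c..0x13] <- [4f 7a 9a 45 9f 76 5f 8d]
D2: mem[0x0e..0x13] <- [38 ea db 83 72 19]
D3: mem[0x2e..0x2f] <- [38 ea]
query mem[0x0b]=0xb8, mem[0x0d]=0x7a, mem[0x2e]=0x38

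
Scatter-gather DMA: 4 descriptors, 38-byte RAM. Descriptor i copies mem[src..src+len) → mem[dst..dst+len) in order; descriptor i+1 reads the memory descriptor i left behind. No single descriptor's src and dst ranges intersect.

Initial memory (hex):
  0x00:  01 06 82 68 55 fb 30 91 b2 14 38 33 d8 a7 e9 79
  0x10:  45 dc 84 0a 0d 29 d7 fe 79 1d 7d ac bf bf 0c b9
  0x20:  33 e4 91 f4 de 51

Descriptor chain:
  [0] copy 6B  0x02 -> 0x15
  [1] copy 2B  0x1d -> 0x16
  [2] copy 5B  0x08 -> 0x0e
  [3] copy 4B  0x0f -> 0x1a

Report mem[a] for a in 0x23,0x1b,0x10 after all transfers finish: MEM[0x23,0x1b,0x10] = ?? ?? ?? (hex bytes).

MEM[0x23,0x1b,0x10] = f4 38 38

  after D0: wrote 6B at 0x15 = 826855fb3091
  after D1: wrote 2B at 0x16 = bf0c
  after D2: wrote 5B at 0x0e = b2143833d8
  after D3: wrote 4B at 0x1a = 143833d8
query mem[0x23]=0xf4, mem[0x1b]=0x38, mem[0x10]=0x38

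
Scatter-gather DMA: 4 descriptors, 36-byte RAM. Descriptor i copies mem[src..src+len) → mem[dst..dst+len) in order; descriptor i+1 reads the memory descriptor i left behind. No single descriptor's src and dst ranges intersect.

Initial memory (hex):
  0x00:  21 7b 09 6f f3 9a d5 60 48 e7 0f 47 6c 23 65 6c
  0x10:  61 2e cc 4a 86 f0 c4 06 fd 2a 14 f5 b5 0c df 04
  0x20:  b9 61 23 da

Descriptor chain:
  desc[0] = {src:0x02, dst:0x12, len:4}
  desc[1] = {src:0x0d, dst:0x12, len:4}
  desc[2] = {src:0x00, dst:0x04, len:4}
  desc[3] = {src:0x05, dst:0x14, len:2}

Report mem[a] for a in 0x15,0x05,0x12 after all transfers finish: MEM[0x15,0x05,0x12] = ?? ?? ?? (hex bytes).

[0] 0x02->0x12 len=4 : 09 6f f3 9a
[1] 0x0d->0x12 len=4 : 23 65 6c 61
[2] 0x00->0x04 len=4 : 21 7b 09 6f
[3] 0x05->0x14 len=2 : 7b 09
query mem[0x15]=0x09, mem[0x05]=0x7b, mem[0x12]=0x23

MEM[0x15,0x05,0x12] = 09 7b 23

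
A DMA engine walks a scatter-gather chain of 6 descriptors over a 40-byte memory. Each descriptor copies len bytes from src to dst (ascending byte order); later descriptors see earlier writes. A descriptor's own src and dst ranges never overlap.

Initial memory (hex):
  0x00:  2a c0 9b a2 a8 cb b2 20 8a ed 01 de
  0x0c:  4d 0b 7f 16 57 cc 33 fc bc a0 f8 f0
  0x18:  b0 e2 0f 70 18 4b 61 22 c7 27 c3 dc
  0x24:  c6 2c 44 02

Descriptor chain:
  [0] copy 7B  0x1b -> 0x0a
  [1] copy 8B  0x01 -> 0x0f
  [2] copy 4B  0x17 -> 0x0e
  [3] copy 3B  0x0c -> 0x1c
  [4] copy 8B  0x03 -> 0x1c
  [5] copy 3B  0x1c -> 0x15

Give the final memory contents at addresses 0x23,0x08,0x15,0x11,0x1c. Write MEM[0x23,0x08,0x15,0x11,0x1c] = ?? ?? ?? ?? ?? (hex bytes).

MEM[0x23,0x08,0x15,0x11,0x1c] = 70 8a a2 0f a2

#0 dst[0x0a+7] := {0x70,0x18,0x4b,0x61,0x22,0xc7,0x27}
#1 dst[0x0f+8] := {0xc0,0x9b,0xa2,0xa8,0xcb,0xb2,0x20,0x8a}
#2 dst[0x0e+4] := {0xf0,0xb0,0xe2,0x0f}
#3 dst[0x1c+3] := {0x4b,0x61,0xf0}
#4 dst[0x1c+8] := {0xa2,0xa8,0xcb,0xb2,0x20,0x8a,0xed,0x70}
#5 dst[0x15+3] := {0xa2,0xa8,0xcb}
query mem[0x23]=0x70, mem[0x08]=0x8a, mem[0x15]=0xa2, mem[0x11]=0x0f, mem[0x1c]=0xa2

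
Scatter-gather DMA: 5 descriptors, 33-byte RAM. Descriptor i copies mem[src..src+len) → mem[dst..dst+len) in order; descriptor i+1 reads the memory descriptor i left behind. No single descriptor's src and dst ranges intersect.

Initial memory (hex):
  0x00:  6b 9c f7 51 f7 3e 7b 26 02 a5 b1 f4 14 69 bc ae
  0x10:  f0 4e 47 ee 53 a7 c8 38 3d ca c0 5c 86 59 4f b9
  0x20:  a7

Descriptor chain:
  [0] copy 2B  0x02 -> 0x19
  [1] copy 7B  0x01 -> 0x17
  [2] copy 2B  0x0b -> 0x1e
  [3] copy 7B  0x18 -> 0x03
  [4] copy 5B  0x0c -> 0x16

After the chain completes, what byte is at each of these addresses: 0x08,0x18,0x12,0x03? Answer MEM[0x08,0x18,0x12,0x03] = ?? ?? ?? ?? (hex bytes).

  after D0: wrote 2B at 0x19 = f751
  after D1: wrote 7B at 0x17 = 9cf751f73e7b26
  after D2: wrote 2B at 0x1e = f414
  after D3: wrote 7B at 0x03 = f751f73e7b26f4
  after D4: wrote 5B at 0x16 = 1469bcaef0
query mem[0x08]=0x26, mem[0x18]=0xbc, mem[0x12]=0x47, mem[0x03]=0xf7

MEM[0x08,0x18,0x12,0x03] = 26 bc 47 f7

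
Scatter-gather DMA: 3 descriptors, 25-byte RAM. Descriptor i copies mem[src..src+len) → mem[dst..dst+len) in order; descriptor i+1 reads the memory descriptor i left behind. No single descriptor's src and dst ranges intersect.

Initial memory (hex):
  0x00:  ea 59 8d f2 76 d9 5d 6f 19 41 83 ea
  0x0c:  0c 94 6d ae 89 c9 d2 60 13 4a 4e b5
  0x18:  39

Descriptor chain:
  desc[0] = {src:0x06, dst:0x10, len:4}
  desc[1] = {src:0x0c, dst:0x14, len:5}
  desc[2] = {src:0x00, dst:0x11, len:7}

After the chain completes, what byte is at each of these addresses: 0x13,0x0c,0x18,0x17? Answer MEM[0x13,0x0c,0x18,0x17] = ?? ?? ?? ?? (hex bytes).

[0] 0x06->0x10 len=4 : 5d 6f 19 41
[1] 0x0c->0x14 len=5 : 0c 94 6d ae 5d
[2] 0x00->0x11 len=7 : ea 59 8d f2 76 d9 5d
query mem[0x13]=0x8d, mem[0x0c]=0x0c, mem[0x18]=0x5d, mem[0x17]=0x5d

MEM[0x13,0x0c,0x18,0x17] = 8d 0c 5d 5d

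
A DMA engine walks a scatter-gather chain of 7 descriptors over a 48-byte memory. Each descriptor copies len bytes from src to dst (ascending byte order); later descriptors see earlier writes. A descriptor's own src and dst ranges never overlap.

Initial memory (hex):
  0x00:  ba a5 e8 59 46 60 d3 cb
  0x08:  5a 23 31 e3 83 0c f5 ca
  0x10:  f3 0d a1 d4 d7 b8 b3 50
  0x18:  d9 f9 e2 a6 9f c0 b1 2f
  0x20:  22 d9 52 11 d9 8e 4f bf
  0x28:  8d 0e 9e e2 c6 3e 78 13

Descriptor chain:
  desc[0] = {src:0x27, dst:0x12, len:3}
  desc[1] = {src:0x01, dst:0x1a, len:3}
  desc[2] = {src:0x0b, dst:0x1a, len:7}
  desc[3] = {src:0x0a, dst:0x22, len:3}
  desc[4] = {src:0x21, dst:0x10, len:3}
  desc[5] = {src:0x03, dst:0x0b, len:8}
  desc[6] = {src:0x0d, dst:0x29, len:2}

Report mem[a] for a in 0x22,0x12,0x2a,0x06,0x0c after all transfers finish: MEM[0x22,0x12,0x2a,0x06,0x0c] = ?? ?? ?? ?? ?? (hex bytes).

  after D0: wrote 3B at 0x12 = bf8d0e
  after D1: wrote 3B at 0x1a = a5e859
  after D2: wrote 7B at 0x1a = e3830cf5caf30d
  after D3: wrote 3B at 0x22 = 31e383
  after D4: wrote 3B at 0x10 = d931e3
  after D5: wrote 8B at 0x0b = 594660d3cb5a2331
  after D6: wrote 2B at 0x29 = 60d3
query mem[0x22]=0x31, mem[0x12]=0x31, mem[0x2a]=0xd3, mem[0x06]=0xd3, mem[0x0c]=0x46

MEM[0x22,0x12,0x2a,0x06,0x0c] = 31 31 d3 d3 46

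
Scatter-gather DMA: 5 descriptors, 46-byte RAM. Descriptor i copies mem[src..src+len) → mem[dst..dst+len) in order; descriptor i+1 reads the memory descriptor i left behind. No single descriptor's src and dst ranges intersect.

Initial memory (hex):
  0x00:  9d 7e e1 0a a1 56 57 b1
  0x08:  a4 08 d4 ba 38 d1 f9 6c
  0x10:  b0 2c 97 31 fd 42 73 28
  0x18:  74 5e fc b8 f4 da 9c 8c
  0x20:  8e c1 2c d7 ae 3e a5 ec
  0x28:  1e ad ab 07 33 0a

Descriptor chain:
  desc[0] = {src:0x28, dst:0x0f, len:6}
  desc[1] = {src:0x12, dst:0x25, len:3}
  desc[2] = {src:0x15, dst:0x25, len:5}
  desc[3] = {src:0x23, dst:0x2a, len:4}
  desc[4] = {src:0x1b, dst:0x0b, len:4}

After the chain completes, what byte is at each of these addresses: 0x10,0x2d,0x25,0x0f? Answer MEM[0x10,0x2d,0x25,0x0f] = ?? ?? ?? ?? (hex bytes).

  after D0: wrote 6B at 0x0f = 1eadab07330a
  after D1: wrote 3B at 0x25 = 07330a
  after D2: wrote 5B at 0x25 = 427328745e
  after D3: wrote 4B at 0x2a = d7ae4273
  after D4: wrote 4B at 0x0b = b8f4da9c
query mem[0x10]=0xad, mem[0x2d]=0x73, mem[0x25]=0x42, mem[0x0f]=0x1e

MEM[0x10,0x2d,0x25,0x0f] = ad 73 42 1e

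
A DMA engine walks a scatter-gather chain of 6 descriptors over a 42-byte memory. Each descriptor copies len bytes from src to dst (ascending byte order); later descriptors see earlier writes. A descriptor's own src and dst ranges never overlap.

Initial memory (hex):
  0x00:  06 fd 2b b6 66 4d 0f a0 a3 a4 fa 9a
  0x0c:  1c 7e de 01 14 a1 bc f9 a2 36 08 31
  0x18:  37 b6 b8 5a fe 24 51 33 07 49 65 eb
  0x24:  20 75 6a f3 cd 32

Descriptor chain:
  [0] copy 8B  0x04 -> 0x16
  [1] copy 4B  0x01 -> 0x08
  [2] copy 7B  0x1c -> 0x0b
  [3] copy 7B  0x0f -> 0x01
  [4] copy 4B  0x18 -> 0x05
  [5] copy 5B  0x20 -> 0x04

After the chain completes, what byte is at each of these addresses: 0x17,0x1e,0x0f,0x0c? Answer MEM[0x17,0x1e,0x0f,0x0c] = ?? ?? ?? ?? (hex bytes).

MEM[0x17,0x1e,0x0f,0x0c] = 4d 51 07 9a

#0 dst[0x16+8] := {0x66,0x4d,0x0f,0xa0,0xa3,0xa4,0xfa,0x9a}
#1 dst[0x08+4] := {0xfd,0x2b,0xb6,0x66}
#2 dst[0x0b+7] := {0xfa,0x9a,0x51,0x33,0x07,0x49,0x65}
#3 dst[0x01+7] := {0x07,0x49,0x65,0xbc,0xf9,0xa2,0x36}
#4 dst[0x05+4] := {0x0f,0xa0,0xa3,0xa4}
#5 dst[0x04+5] := {0x07,0x49,0x65,0xeb,0x20}
query mem[0x17]=0x4d, mem[0x1e]=0x51, mem[0x0f]=0x07, mem[0x0c]=0x9a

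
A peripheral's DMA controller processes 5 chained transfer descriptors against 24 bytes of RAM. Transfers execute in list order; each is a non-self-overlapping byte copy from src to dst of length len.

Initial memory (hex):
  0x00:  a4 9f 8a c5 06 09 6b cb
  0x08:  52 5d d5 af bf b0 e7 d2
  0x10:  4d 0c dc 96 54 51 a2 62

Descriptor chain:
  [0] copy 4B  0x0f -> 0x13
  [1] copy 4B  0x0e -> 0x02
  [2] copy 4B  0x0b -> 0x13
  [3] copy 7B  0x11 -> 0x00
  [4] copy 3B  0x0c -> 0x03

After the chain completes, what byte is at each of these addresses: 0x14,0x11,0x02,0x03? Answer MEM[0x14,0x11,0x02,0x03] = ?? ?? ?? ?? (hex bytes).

[0] 0x0f->0x13 len=4 : d2 4d 0c dc
[1] 0x0e->0x02 len=4 : e7 d2 4d 0c
[2] 0x0b->0x13 len=4 : af bf b0 e7
[3] 0x11->0x00 len=7 : 0c dc af bf b0 e7 62
[4] 0x0c->0x03 len=3 : bf b0 e7
query mem[0x14]=0xbf, mem[0x11]=0x0c, mem[0x02]=0xaf, mem[0x03]=0xbf

MEM[0x14,0x11,0x02,0x03] = bf 0c af bf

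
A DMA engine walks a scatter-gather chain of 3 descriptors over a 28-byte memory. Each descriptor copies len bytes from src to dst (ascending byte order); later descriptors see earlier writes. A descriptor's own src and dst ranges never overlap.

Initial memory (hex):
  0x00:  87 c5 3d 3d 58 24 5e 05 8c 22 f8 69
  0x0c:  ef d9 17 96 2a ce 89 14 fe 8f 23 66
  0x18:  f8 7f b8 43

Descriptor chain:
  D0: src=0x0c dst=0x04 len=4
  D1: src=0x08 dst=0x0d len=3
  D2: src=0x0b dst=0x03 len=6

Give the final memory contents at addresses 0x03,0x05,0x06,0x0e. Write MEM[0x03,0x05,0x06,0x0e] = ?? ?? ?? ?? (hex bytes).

D0: mem[0x04..0x07] <- [ef d9 17 96]
D1: mem[0x0d..0x0f] <- [8c 22 f8]
D2: mem[0x03..0x08] <- [69 ef 8c 22 f8 2a]
query mem[0x03]=0x69, mem[0x05]=0x8c, mem[0x06]=0x22, mem[0x0e]=0x22

MEM[0x03,0x05,0x06,0x0e] = 69 8c 22 22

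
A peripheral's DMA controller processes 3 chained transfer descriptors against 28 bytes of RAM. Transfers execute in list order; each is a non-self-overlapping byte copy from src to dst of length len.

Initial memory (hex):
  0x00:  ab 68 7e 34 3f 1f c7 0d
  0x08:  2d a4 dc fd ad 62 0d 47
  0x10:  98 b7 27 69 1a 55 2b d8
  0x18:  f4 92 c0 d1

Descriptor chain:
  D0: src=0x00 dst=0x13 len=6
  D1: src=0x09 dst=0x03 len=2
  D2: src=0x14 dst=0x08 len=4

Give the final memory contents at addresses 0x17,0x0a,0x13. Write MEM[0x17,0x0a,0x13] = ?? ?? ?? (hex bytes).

D0: mem[0x13..0x18] <- [ab 68 7e 34 3f 1f]
D1: mem[0x03..0x04] <- [a4 dc]
D2: mem[0x08..0x0b] <- [68 7e 34 3f]
query mem[0x17]=0x3f, mem[0x0a]=0x34, mem[0x13]=0xab

MEM[0x17,0x0a,0x13] = 3f 34 ab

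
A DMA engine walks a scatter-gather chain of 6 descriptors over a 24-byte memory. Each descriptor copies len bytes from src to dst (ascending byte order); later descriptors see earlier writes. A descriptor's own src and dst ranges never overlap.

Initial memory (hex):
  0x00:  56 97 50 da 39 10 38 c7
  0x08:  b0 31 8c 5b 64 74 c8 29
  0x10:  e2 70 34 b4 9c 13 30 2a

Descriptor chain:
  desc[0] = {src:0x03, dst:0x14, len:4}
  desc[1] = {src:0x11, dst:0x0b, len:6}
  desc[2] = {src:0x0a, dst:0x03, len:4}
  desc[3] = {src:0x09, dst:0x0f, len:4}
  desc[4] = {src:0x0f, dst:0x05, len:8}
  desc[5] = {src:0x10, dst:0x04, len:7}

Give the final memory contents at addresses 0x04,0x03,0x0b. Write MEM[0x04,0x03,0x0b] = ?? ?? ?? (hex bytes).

[0] 0x03->0x14 len=4 : da 39 10 38
[1] 0x11->0x0b len=6 : 70 34 b4 da 39 10
[2] 0x0a->0x03 len=4 : 8c 70 34 b4
[3] 0x09->0x0f len=4 : 31 8c 70 34
[4] 0x0f->0x05 len=8 : 31 8c 70 34 b4 da 39 10
[5] 0x10->0x04 len=7 : 8c 70 34 b4 da 39 10
query mem[0x04]=0x8c, mem[0x03]=0x8c, mem[0x0b]=0x39

MEM[0x04,0x03,0x0b] = 8c 8c 39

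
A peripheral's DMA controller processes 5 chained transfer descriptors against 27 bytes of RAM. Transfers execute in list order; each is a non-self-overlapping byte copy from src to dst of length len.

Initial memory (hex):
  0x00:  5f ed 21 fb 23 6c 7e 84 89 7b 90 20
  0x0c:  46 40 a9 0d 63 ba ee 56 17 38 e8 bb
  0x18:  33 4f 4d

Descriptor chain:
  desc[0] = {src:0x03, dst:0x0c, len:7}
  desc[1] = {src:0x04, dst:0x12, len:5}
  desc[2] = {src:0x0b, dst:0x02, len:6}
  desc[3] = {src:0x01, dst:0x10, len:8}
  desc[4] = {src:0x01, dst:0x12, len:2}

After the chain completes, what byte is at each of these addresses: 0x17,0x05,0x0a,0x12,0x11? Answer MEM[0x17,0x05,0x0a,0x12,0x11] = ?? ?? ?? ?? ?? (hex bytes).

  after D0: wrote 7B at 0x0c = fb236c7e84897b
  after D1: wrote 5B at 0x12 = 236c7e8489
  after D2: wrote 6B at 0x02 = 20fb236c7e84
  after D3: wrote 8B at 0x10 = ed20fb236c7e8489
  after D4: wrote 2B at 0x12 = ed20
query mem[0x17]=0x89, mem[0x05]=0x6c, mem[0x0a]=0x90, mem[0x12]=0xed, mem[0x11]=0x20

MEM[0x17,0x05,0x0a,0x12,0x11] = 89 6c 90 ed 20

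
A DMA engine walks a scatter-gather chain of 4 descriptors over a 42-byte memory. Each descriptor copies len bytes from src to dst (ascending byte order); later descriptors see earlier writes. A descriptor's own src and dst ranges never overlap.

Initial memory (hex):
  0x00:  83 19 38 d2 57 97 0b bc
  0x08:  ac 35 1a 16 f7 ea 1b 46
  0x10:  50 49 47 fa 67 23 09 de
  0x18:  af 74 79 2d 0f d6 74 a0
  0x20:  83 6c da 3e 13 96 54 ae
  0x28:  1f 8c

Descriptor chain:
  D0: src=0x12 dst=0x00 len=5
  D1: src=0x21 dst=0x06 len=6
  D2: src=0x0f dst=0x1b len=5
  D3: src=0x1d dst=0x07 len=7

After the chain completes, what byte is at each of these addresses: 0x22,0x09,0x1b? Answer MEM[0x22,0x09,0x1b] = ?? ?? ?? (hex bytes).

MEM[0x22,0x09,0x1b] = da fa 46

D0: mem[0x00..0x04] <- [47 fa 67 23 09]
D1: mem[0x06..0x0b] <- [6c da 3e 13 96 54]
D2: mem[0x1b..0x1f] <- [46 50 49 47 fa]
D3: mem[0x07..0x0d] <- [49 47 fa 83 6c da 3e]
query mem[0x22]=0xda, mem[0x09]=0xfa, mem[0x1b]=0x46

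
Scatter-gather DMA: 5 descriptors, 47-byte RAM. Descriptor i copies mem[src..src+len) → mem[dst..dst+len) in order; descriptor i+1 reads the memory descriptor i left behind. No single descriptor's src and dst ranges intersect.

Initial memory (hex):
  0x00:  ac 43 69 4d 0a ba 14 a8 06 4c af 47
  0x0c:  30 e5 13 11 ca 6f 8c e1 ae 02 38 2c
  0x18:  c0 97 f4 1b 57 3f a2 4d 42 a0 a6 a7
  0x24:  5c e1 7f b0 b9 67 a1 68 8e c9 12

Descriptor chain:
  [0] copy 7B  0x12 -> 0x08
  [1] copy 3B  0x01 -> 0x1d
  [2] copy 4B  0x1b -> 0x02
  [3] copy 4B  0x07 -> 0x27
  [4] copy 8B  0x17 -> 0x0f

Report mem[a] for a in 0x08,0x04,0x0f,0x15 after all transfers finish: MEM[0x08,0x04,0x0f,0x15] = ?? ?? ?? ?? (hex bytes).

MEM[0x08,0x04,0x0f,0x15] = 8c 43 2c 43

D0: mem[0x08..0x0e] <- [8c e1 ae 02 38 2c c0]
D1: mem[0x1d..0x1f] <- [43 69 4d]
D2: mem[0x02..0x05] <- [1b 57 43 69]
D3: mem[0x27..0x2a] <- [a8 8c e1 ae]
D4: mem[0x0f..0x16] <- [2c c0 97 f4 1b 57 43 69]
query mem[0x08]=0x8c, mem[0x04]=0x43, mem[0x0f]=0x2c, mem[0x15]=0x43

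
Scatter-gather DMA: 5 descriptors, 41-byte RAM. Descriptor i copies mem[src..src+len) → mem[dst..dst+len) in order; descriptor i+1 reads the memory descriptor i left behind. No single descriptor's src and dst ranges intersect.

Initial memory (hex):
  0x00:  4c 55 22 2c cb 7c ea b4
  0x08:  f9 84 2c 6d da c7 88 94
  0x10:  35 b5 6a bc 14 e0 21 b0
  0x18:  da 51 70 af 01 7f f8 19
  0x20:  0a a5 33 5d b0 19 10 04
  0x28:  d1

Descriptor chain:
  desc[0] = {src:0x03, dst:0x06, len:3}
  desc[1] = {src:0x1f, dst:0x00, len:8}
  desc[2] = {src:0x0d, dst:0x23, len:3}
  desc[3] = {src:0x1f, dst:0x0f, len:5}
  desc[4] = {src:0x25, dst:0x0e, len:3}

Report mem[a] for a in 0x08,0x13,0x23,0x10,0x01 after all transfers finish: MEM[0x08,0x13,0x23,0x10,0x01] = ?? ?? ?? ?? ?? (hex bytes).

#0 dst[0x06+3] := {0x2c,0xcb,0x7c}
#1 dst[0x00+8] := {0x19,0x0a,0xa5,0x33,0x5d,0xb0,0x19,0x10}
#2 dst[0x23+3] := {0xc7,0x88,0x94}
#3 dst[0x0f+5] := {0x19,0x0a,0xa5,0x33,0xc7}
#4 dst[0x0e+3] := {0x94,0x10,0x04}
query mem[0x08]=0x7c, mem[0x13]=0xc7, mem[0x23]=0xc7, mem[0x10]=0x04, mem[0x01]=0x0a

MEM[0x08,0x13,0x23,0x10,0x01] = 7c c7 c7 04 0a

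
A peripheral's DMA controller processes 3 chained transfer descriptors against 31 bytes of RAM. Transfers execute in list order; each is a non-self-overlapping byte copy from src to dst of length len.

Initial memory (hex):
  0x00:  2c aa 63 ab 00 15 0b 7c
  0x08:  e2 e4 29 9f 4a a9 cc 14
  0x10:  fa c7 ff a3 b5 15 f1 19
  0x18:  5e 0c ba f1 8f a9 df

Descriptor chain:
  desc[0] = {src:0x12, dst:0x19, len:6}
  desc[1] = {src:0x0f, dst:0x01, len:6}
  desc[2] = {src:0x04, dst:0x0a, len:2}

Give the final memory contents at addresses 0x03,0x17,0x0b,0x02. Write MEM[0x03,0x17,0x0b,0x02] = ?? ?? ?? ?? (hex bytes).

MEM[0x03,0x17,0x0b,0x02] = c7 19 a3 fa

#0 dst[0x19+6] := {0xff,0xa3,0xb5,0x15,0xf1,0x19}
#1 dst[0x01+6] := {0x14,0xfa,0xc7,0xff,0xa3,0xb5}
#2 dst[0x0a+2] := {0xff,0xa3}
query mem[0x03]=0xc7, mem[0x17]=0x19, mem[0x0b]=0xa3, mem[0x02]=0xfa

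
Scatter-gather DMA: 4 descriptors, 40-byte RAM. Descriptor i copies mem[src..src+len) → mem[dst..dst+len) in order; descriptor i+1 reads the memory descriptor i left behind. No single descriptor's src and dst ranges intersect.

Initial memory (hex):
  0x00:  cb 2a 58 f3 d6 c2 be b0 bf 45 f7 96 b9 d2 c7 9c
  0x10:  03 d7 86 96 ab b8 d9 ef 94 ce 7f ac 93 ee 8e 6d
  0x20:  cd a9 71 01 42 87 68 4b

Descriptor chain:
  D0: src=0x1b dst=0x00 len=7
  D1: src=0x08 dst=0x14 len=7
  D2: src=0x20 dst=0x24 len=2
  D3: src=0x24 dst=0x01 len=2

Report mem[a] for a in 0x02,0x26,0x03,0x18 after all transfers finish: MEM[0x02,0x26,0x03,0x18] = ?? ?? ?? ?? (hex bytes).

MEM[0x02,0x26,0x03,0x18] = a9 68 8e b9

[0] 0x1b->0x00 len=7 : ac 93 ee 8e 6d cd a9
[1] 0x08->0x14 len=7 : bf 45 f7 96 b9 d2 c7
[2] 0x20->0x24 len=2 : cd a9
[3] 0x24->0x01 len=2 : cd a9
query mem[0x02]=0xa9, mem[0x26]=0x68, mem[0x03]=0x8e, mem[0x18]=0xb9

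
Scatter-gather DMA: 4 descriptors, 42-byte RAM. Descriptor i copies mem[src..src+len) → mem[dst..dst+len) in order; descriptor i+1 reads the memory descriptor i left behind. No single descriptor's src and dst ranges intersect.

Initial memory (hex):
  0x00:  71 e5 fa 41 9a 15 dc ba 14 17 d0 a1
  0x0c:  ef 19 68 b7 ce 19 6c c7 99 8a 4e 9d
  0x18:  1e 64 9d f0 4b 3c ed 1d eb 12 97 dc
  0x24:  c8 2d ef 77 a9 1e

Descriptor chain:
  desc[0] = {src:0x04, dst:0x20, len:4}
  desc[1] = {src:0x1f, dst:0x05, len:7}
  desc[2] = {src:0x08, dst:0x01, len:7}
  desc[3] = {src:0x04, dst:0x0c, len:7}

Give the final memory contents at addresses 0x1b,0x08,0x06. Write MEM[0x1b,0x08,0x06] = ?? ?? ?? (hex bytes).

  after D0: wrote 4B at 0x20 = 9a15dcba
  after D1: wrote 7B at 0x05 = 1d9a15dcbac82d
  after D2: wrote 7B at 0x01 = dcbac82def1968
  after D3: wrote 7B at 0x0c = 2def1968dcbac8
query mem[0x1b]=0xf0, mem[0x08]=0xdc, mem[0x06]=0x19

MEM[0x1b,0x08,0x06] = f0 dc 19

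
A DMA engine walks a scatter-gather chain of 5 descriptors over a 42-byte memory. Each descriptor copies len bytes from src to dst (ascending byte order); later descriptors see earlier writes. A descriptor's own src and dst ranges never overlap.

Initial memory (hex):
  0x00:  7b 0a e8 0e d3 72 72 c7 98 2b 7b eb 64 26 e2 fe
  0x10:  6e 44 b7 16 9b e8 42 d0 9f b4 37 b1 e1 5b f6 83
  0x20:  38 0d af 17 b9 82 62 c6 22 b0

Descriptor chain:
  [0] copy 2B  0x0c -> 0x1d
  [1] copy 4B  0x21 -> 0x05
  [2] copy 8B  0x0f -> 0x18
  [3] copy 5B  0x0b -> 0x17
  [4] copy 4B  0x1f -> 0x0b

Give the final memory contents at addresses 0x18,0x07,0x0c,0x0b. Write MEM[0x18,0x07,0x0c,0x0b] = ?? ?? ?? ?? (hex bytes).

  after D0: wrote 2B at 0x1d = 6426
  after D1: wrote 4B at 0x05 = 0daf17b9
  after D2: wrote 8B at 0x18 = fe6e44b7169be842
  after D3: wrote 5B at 0x17 = eb6426e2fe
  after D4: wrote 4B at 0x0b = 42380daf
query mem[0x18]=0x64, mem[0x07]=0x17, mem[0x0c]=0x38, mem[0x0b]=0x42

MEM[0x18,0x07,0x0c,0x0b] = 64 17 38 42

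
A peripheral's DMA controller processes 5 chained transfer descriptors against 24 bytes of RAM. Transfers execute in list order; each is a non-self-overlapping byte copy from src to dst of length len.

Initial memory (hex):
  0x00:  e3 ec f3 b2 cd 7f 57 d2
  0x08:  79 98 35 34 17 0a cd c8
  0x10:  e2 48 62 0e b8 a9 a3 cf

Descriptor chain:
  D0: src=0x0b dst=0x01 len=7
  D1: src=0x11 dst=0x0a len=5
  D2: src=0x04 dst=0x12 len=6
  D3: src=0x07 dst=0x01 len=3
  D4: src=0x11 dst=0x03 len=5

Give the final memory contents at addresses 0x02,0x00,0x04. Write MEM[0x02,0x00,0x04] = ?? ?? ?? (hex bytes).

[0] 0x0b->0x01 len=7 : 34 17 0a cd c8 e2 48
[1] 0x11->0x0a len=5 : 48 62 0e b8 a9
[2] 0x04->0x12 len=6 : cd c8 e2 48 79 98
[3] 0x07->0x01 len=3 : 48 79 98
[4] 0x11->0x03 len=5 : 48 cd c8 e2 48
query mem[0x02]=0x79, mem[0x00]=0xe3, mem[0x04]=0xcd

MEM[0x02,0x00,0x04] = 79 e3 cd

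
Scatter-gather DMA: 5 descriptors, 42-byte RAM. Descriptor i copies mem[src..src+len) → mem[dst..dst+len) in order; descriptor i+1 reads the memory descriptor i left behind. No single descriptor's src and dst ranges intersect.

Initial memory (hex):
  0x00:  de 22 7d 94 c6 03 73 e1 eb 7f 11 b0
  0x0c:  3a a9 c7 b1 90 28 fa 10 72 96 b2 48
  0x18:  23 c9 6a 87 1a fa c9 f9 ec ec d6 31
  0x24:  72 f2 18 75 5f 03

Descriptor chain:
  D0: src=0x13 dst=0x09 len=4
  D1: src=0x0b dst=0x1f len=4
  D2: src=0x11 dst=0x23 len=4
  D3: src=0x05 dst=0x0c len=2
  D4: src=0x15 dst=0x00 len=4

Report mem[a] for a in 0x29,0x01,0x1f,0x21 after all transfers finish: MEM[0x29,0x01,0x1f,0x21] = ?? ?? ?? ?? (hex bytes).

MEM[0x29,0x01,0x1f,0x21] = 03 b2 96 a9

  after D0: wrote 4B at 0x09 = 107296b2
  after D1: wrote 4B at 0x1f = 96b2a9c7
  after D2: wrote 4B at 0x23 = 28fa1072
  after D3: wrote 2B at 0x0c = 0373
  after D4: wrote 4B at 0x00 = 96b24823
query mem[0x29]=0x03, mem[0x01]=0xb2, mem[0x1f]=0x96, mem[0x21]=0xa9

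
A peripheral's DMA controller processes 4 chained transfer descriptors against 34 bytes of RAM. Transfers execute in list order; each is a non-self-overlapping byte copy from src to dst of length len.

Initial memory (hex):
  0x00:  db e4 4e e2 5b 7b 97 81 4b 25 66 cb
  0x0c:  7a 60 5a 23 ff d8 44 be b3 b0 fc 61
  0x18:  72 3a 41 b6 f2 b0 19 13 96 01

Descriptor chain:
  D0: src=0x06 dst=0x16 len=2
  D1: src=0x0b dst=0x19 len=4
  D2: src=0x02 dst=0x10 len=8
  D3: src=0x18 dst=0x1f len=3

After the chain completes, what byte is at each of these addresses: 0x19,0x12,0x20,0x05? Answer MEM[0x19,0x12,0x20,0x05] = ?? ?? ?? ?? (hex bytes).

[0] 0x06->0x16 len=2 : 97 81
[1] 0x0b->0x19 len=4 : cb 7a 60 5a
[2] 0x02->0x10 len=8 : 4e e2 5b 7b 97 81 4b 25
[3] 0x18->0x1f len=3 : 72 cb 7a
query mem[0x19]=0xcb, mem[0x12]=0x5b, mem[0x20]=0xcb, mem[0x05]=0x7b

MEM[0x19,0x12,0x20,0x05] = cb 5b cb 7b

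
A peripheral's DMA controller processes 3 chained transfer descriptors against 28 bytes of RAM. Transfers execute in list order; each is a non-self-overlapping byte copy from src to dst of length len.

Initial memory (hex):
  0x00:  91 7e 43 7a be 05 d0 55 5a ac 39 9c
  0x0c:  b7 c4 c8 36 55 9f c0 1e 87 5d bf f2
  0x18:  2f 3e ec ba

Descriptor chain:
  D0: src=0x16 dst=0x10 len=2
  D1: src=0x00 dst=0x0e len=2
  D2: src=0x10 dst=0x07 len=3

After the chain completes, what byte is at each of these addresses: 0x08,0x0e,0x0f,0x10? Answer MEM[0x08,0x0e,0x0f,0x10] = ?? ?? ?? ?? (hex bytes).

MEM[0x08,0x0e,0x0f,0x10] = f2 91 7e bf

#0 dst[0x10+2] := {0xbf,0xf2}
#1 dst[0x0e+2] := {0x91,0x7e}
#2 dst[0x07+3] := {0xbf,0xf2,0xc0}
query mem[0x08]=0xf2, mem[0x0e]=0x91, mem[0x0f]=0x7e, mem[0x10]=0xbf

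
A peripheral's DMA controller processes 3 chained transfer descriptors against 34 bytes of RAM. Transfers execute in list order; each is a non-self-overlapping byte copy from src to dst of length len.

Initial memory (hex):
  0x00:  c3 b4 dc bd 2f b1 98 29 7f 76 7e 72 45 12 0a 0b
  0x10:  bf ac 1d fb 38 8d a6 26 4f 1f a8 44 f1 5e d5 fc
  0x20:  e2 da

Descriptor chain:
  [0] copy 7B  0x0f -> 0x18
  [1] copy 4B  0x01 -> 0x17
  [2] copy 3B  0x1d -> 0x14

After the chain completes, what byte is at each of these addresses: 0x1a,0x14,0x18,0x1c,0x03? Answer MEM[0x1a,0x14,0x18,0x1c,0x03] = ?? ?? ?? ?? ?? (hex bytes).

  after D0: wrote 7B at 0x18 = 0bbfac1dfb388d
  after D1: wrote 4B at 0x17 = b4dcbd2f
  after D2: wrote 3B at 0x14 = 388dfc
query mem[0x1a]=0x2f, mem[0x14]=0x38, mem[0x18]=0xdc, mem[0x1c]=0xfb, mem[0x03]=0xbd

MEM[0x1a,0x14,0x18,0x1c,0x03] = 2f 38 dc fb bd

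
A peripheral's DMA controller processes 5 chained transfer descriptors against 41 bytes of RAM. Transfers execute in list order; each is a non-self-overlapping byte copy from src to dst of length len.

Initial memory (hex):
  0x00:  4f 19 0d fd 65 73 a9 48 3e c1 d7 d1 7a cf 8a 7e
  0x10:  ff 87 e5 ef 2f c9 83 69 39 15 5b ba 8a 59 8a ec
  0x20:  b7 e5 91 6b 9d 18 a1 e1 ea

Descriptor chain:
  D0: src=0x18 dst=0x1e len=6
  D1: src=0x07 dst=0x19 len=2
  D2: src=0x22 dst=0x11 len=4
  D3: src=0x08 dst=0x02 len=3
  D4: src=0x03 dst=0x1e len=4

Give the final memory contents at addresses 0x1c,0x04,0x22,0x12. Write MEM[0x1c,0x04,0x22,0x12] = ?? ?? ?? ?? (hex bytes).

[0] 0x18->0x1e len=6 : 39 15 5b ba 8a 59
[1] 0x07->0x19 len=2 : 48 3e
[2] 0x22->0x11 len=4 : 8a 59 9d 18
[3] 0x08->0x02 len=3 : 3e c1 d7
[4] 0x03->0x1e len=4 : c1 d7 73 a9
query mem[0x1c]=0x8a, mem[0x04]=0xd7, mem[0x22]=0x8a, mem[0x12]=0x59

MEM[0x1c,0x04,0x22,0x12] = 8a d7 8a 59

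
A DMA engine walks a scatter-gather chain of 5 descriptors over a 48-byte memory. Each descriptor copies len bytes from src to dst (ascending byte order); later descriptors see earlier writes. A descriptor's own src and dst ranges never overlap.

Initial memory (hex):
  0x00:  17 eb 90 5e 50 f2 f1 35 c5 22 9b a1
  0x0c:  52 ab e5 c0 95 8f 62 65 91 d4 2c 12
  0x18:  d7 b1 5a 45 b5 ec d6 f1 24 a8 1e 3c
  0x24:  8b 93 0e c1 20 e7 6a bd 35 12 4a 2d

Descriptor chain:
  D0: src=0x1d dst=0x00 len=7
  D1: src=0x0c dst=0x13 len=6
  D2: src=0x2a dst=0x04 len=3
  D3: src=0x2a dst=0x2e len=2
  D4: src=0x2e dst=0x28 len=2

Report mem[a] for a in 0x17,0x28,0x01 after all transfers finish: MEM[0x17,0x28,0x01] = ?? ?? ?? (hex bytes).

D0: mem[0x00..0x06] <- [ec d6 f1 24 a8 1e 3c]
D1: mem[0x13..0x18] <- [52 ab e5 c0 95 8f]
D2: mem[0x04..0x06] <- [6a bd 35]
D3: mem[0x2e..0x2f] <- [6a bd]
D4: mem[0x28..0x29] <- [6a bd]
query mem[0x17]=0x95, mem[0x28]=0x6a, mem[0x01]=0xd6

MEM[0x17,0x28,0x01] = 95 6a d6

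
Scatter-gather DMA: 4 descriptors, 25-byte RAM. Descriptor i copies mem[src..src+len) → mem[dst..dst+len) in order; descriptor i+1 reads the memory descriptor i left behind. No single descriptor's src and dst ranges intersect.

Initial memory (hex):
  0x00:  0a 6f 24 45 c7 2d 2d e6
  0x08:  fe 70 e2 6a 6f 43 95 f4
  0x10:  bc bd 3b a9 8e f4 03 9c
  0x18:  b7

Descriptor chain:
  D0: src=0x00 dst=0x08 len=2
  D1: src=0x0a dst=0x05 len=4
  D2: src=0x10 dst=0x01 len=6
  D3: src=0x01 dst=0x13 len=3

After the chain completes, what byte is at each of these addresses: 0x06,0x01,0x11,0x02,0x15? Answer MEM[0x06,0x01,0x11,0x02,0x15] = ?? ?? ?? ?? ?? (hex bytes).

MEM[0x06,0x01,0x11,0x02,0x15] = f4 bc bd bd 3b

  after D0: wrote 2B at 0x08 = 0a6f
  after D1: wrote 4B at 0x05 = e26a6f43
  after D2: wrote 6B at 0x01 = bcbd3ba98ef4
  after D3: wrote 3B at 0x13 = bcbd3b
query mem[0x06]=0xf4, mem[0x01]=0xbc, mem[0x11]=0xbd, mem[0x02]=0xbd, mem[0x15]=0x3b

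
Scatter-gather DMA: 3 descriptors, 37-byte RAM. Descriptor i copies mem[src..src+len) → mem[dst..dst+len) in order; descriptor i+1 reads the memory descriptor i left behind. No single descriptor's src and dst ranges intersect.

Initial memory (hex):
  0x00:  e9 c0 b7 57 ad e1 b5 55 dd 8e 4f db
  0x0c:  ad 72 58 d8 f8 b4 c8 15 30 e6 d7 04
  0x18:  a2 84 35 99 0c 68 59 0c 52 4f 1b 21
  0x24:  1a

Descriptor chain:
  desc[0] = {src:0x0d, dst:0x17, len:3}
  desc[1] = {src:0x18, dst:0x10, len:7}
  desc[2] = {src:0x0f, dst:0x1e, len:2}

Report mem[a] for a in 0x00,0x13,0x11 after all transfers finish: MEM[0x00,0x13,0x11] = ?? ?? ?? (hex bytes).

[0] 0x0d->0x17 len=3 : 72 58 d8
[1] 0x18->0x10 len=7 : 58 d8 35 99 0c 68 59
[2] 0x0f->0x1e len=2 : d8 58
query mem[0x00]=0xe9, mem[0x13]=0x99, mem[0x11]=0xd8

MEM[0x00,0x13,0x11] = e9 99 d8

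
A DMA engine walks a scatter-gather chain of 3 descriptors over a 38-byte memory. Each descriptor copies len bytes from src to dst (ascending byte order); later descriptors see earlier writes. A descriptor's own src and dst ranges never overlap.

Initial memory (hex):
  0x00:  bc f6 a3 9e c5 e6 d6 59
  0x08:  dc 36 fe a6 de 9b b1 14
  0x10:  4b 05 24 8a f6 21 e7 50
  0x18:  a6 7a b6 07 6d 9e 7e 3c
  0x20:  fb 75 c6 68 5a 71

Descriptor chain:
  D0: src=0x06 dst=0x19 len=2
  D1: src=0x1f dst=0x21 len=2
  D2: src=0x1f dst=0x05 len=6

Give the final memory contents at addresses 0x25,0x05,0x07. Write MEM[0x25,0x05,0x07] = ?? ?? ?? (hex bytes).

D0: mem[0x19..0x1a] <- [d6 59]
D1: mem[0x21..0x22] <- [3c fb]
D2: mem[0x05..0x0a] <- [3c fb 3c fb 68 5a]
query mem[0x25]=0x71, mem[0x05]=0x3c, mem[0x07]=0x3c

MEM[0x25,0x05,0x07] = 71 3c 3c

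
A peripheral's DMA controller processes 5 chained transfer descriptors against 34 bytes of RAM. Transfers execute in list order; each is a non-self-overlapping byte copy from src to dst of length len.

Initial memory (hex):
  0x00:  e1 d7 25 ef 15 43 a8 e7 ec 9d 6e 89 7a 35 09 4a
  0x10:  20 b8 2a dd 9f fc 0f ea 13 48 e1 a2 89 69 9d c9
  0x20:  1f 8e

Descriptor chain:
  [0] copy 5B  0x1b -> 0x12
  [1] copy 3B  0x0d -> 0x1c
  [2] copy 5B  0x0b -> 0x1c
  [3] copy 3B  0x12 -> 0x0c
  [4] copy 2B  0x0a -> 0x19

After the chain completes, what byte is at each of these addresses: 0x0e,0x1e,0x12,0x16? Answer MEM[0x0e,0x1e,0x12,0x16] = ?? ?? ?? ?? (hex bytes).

  after D0: wrote 5B at 0x12 = a289699dc9
  after D1: wrote 3B at 0x1c = 35094a
  after D2: wrote 5B at 0x1c = 897a35094a
  after D3: wrote 3B at 0x0c = a28969
  after D4: wrote 2B at 0x19 = 6e89
query mem[0x0e]=0x69, mem[0x1e]=0x35, mem[0x12]=0xa2, mem[0x16]=0xc9

MEM[0x0e,0x1e,0x12,0x16] = 69 35 a2 c9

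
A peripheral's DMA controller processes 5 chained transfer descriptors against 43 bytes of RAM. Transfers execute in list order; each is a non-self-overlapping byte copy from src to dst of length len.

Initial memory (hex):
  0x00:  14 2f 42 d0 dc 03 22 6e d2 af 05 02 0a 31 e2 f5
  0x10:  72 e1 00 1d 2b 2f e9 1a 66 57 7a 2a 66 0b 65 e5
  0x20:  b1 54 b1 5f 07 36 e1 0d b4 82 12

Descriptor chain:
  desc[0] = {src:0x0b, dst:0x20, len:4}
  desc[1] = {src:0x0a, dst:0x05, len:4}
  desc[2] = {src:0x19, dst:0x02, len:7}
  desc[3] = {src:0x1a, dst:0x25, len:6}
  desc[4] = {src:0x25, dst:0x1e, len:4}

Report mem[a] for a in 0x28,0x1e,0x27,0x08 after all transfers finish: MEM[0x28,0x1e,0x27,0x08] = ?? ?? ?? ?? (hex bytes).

MEM[0x28,0x1e,0x27,0x08] = 0b 7a 66 e5

  after D0: wrote 4B at 0x20 = 020a31e2
  after D1: wrote 4B at 0x05 = 05020a31
  after D2: wrote 7B at 0x02 = 577a2a660b65e5
  after D3: wrote 6B at 0x25 = 7a2a660b65e5
  after D4: wrote 4B at 0x1e = 7a2a660b
query mem[0x28]=0x0b, mem[0x1e]=0x7a, mem[0x27]=0x66, mem[0x08]=0xe5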